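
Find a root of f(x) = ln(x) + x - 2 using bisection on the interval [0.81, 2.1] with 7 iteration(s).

f(x) = ln(x) + x - 2
Initial interval: [0.81, 2.1]

Iteration 1:
  c_1 = (0.810000 + 2.100000)/2 = 1.455000
  f(c_1) = f(1.455000) = -0.169994
  f(a) × f(c) ≥ 0, new interval: [1.455000, 2.100000]
Iteration 2:
  c_2 = (1.455000 + 2.100000)/2 = 1.777500
  f(c_2) = f(1.777500) = 0.352708
  f(a) × f(c) < 0, new interval: [1.455000, 1.777500]
Iteration 3:
  c_3 = (1.455000 + 1.777500)/2 = 1.616250
  f(c_3) = f(1.616250) = 0.096359
  f(a) × f(c) < 0, new interval: [1.455000, 1.616250]
Iteration 4:
  c_4 = (1.455000 + 1.616250)/2 = 1.535625
  f(c_4) = f(1.535625) = -0.035438
  f(a) × f(c) ≥ 0, new interval: [1.535625, 1.616250]
Iteration 5:
  c_5 = (1.535625 + 1.616250)/2 = 1.575937
  f(c_5) = f(1.575937) = 0.030788
  f(a) × f(c) < 0, new interval: [1.535625, 1.575937]
Iteration 6:
  c_6 = (1.535625 + 1.575937)/2 = 1.555781
  f(c_6) = f(1.555781) = -0.002241
  f(a) × f(c) ≥ 0, new interval: [1.555781, 1.575937]
Iteration 7:
  c_7 = (1.555781 + 1.575937)/2 = 1.565859
  f(c_7) = f(1.565859) = 0.014294
  f(a) × f(c) < 0, new interval: [1.555781, 1.565859]

After 7 iteration(s), the approximation is c_7 = 1.565859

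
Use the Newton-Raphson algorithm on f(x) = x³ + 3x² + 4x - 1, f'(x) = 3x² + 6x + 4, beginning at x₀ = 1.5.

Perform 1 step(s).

f(x) = x³ + 3x² + 4x - 1
f'(x) = 3x² + 6x + 4
x₀ = 1.5

Newton-Raphson formula: x_{n+1} = x_n - f(x_n)/f'(x_n)

Iteration 1:
  f(1.500000) = 15.125000
  f'(1.500000) = 19.750000
  x_1 = 1.500000 - 15.125000/19.750000 = 0.734177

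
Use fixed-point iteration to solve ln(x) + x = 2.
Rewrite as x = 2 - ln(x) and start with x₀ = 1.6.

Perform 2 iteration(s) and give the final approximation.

Equation: ln(x) + x = 2
Fixed-point form: x = 2 - ln(x)
x₀ = 1.6

x_1 = g(1.600000) = 1.529996
x_2 = g(1.529996) = 1.574735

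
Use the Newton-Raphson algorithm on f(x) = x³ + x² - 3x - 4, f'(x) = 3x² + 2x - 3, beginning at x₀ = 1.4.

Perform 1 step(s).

f(x) = x³ + x² - 3x - 4
f'(x) = 3x² + 2x - 3
x₀ = 1.4

Newton-Raphson formula: x_{n+1} = x_n - f(x_n)/f'(x_n)

Iteration 1:
  f(1.400000) = -3.496000
  f'(1.400000) = 5.680000
  x_1 = 1.400000 - (-3.496000)/5.680000 = 2.015493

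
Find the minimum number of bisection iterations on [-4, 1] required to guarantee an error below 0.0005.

We need (b-a)/2^n ≤ 0.0005
(1 - (-4))/2^n ≤ 0.0005
5/2^n ≤ 0.0005
2^n ≥ 10000
n ≥ log₂(10000) = 13.29
n ≥ 14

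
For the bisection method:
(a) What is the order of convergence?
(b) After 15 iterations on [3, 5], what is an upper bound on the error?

(a) Bisection has linear (order 1) convergence; the error is halved each step.

(b) Error bound = (b-a)/2^n = (5 - 3)/2^{15}
    = 2/2^{15}

(a) 1 (linear); (b) error ≤ 6.10e-05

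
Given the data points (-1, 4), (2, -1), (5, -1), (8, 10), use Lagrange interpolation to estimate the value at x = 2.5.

Lagrange interpolation formula:
P(x) = Σ yᵢ × Lᵢ(x)
where Lᵢ(x) = Π_{j≠i} (x - xⱼ)/(xᵢ - xⱼ)

L_0(2.5) = (2.5 - 2)/(-1 - 2) × (2.5 - 5)/(-1 - 5) × (2.5 - 8)/(-1 - 8) = -0.042438
L_1(2.5) = (2.5 - (-1))/(2 - (-1)) × (2.5 - 5)/(2 - 5) × (2.5 - 8)/(2 - 8) = 0.891204
L_2(2.5) = (2.5 - (-1))/(5 - (-1)) × (2.5 - 2)/(5 - 2) × (2.5 - 8)/(5 - 8) = 0.178241
L_3(2.5) = (2.5 - (-1))/(8 - (-1)) × (2.5 - 2)/(8 - 2) × (2.5 - 5)/(8 - 5) = -0.027006

P(2.5) = 4×L_0(2.5) + (-1)×L_1(2.5) + (-1)×L_2(2.5) + 10×L_3(2.5)
P(2.5) = -1.509259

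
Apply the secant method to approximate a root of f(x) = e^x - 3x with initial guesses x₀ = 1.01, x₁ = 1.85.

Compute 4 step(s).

f(x) = e^x - 3x
x₀ = 1.01, x₁ = 1.85

Secant formula: x_{n+1} = x_n - f(x_n)(x_n - x_{n-1})/(f(x_n) - f(x_{n-1}))

Iteration 1:
  f(1.010000) = -0.284399
  f(1.850000) = 0.809820
  x_2 = 1.850000 - 0.809820×(1.850000 - 1.010000)/(0.809820 - (-0.284399))
       = 1.228325
Iteration 2:
  f(1.850000) = 0.809820
  f(1.228325) = -0.269471
  x_3 = 1.228325 - (-0.269471)×(1.228325 - 1.850000)/(-0.269471 - 0.809820)
       = 1.383541
Iteration 3:
  f(1.228325) = -0.269471
  f(1.383541) = -0.161621
  x_4 = 1.383541 - (-0.161621)×(1.383541 - 1.228325)/(-0.161621 - (-0.269471))
       = 1.616144
Iteration 4:
  f(1.383541) = -0.161621
  f(1.616144) = 0.185211
  x_5 = 1.616144 - 0.185211×(1.616144 - 1.383541)/(0.185211 - (-0.161621))
       = 1.491932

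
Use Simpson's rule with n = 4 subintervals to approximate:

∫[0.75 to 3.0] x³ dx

f(x) = x³
a = 0.75, b = 3.0, n = 4
h = (b - a)/n = 0.562500

Simpson's rule: (h/3)[f(x₀) + 4f(x₁) + 2f(x₂) + ... + f(xₙ)]

x_0 = 0.7500, f(x_0) = 0.421875, coefficient = 1
x_1 = 1.3125, f(x_1) = 2.260986, coefficient = 4
x_2 = 1.8750, f(x_2) = 6.591797, coefficient = 2
x_3 = 2.4375, f(x_3) = 14.482178, coefficient = 4
x_4 = 3.0000, f(x_4) = 27.000000, coefficient = 1

I ≈ (0.562500/3) × 107.578125 = 20.170898
Exact value: 20.170898
Error: 0.000000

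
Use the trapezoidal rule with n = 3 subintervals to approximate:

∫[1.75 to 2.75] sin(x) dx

f(x) = sin(x)
a = 1.75, b = 2.75, n = 3
h = (b - a)/n = 0.333333

Trapezoidal rule: (h/2)[f(x₀) + 2f(x₁) + 2f(x₂) + ... + f(xₙ)]

x_0 = 1.7500, f(x_0) = 0.983986, coefficient = 1
x_1 = 2.0833, f(x_1) = 0.871503, coefficient = 2
x_2 = 2.4167, f(x_2) = 0.663080, coefficient = 2
x_3 = 2.7500, f(x_3) = 0.381661, coefficient = 1

I ≈ (0.333333/2) × 4.434813 = 0.739136
Exact value: 0.746056
Error: 0.006921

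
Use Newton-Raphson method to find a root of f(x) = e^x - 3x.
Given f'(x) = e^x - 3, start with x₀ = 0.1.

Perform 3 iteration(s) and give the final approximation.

f(x) = e^x - 3x
f'(x) = e^x - 3
x₀ = 0.1

Newton-Raphson formula: x_{n+1} = x_n - f(x_n)/f'(x_n)

Iteration 1:
  f(0.100000) = 0.805171
  f'(0.100000) = -1.894829
  x_1 = 0.100000 - 0.805171/(-1.894829) = 0.524931
Iteration 2:
  f(0.524931) = 0.115550
  f'(0.524931) = -1.309658
  x_2 = 0.524931 - 0.115550/(-1.309658) = 0.613160
Iteration 3:
  f(0.613160) = 0.006777
  f'(0.613160) = -1.153745
  x_3 = 0.613160 - 0.006777/(-1.153745) = 0.619033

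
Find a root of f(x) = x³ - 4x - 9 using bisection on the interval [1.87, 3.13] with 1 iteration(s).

f(x) = x³ - 4x - 9
Initial interval: [1.87, 3.13]

Iteration 1:
  c_1 = (1.870000 + 3.130000)/2 = 2.500000
  f(c_1) = f(2.500000) = -3.375000
  f(a) × f(c) ≥ 0, new interval: [2.500000, 3.130000]

After 1 iteration(s), the approximation is c_1 = 2.500000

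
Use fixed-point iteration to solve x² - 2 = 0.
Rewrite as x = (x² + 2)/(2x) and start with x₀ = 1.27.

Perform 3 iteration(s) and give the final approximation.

Equation: x² - 2 = 0
Fixed-point form: x = (x² + 2)/(2x)
x₀ = 1.27

x_1 = g(1.270000) = 1.422402
x_2 = g(1.422402) = 1.414237
x_3 = g(1.414237) = 1.414214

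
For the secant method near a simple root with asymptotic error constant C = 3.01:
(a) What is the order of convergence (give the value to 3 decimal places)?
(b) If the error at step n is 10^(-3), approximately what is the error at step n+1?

(a) Secant method has superlinear convergence with order φ = (1+√5)/2 ≈ 1.618.
    This means |e_{n+1}| ≈ C|e_n|^1.618.

(b) With |e_n| = 10^(-3) and C = 3.01:
    |e_{n+1}| ≈ 3.01 × (10^(-3))^1.618 = 3.01 × 10^(-4.85)

(a) ≈ 1.618 (golden ratio); (b) |e_{n+1}| ≈ 4.212e-05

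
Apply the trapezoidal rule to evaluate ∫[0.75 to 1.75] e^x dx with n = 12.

f(x) = e^x
a = 0.75, b = 1.75, n = 12
h = (b - a)/n = 0.083333

Trapezoidal rule: (h/2)[f(x₀) + 2f(x₁) + 2f(x₂) + ... + f(xₙ)]

x_0 = 0.7500, f(x_0) = 2.117000, coefficient = 1
x_1 = 0.8333, f(x_1) = 2.300976, coefficient = 2
x_2 = 0.9167, f(x_2) = 2.500940, coefficient = 2
x_3 = 1.0000, f(x_3) = 2.718282, coefficient = 2
x_4 = 1.0833, f(x_4) = 2.954512, coefficient = 2
x_5 = 1.1667, f(x_5) = 3.211271, coefficient = 2
x_6 = 1.2500, f(x_6) = 3.490343, coefficient = 2
x_7 = 1.3333, f(x_7) = 3.793668, coefficient = 2
x_8 = 1.4167, f(x_8) = 4.123353, coefficient = 2
x_9 = 1.5000, f(x_9) = 4.481689, coefficient = 2
x_10 = 1.5833, f(x_10) = 4.871166, coefficient = 2
x_11 = 1.6667, f(x_11) = 5.294490, coefficient = 2
x_12 = 1.7500, f(x_12) = 5.754603, coefficient = 1

I ≈ (0.083333/2) × 87.352980 = 3.639708
Exact value: 3.637603
Error: 0.002105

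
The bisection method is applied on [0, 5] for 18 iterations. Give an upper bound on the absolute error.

Bisection error bound: |error| ≤ (b-a)/2^n
|error| ≤ (5 - 0)/2^18 = 5/2^18
|error| ≤ 0.0000190735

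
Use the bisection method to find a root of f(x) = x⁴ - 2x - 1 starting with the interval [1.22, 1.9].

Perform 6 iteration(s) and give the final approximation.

f(x) = x⁴ - 2x - 1
Initial interval: [1.22, 1.9]

Iteration 1:
  c_1 = (1.220000 + 1.900000)/2 = 1.560000
  f(c_1) = f(1.560000) = 1.802409
  f(a) × f(c) < 0, new interval: [1.220000, 1.560000]
Iteration 2:
  c_2 = (1.220000 + 1.560000)/2 = 1.390000
  f(c_2) = f(1.390000) = -0.046990
  f(a) × f(c) ≥ 0, new interval: [1.390000, 1.560000]
Iteration 3:
  c_3 = (1.390000 + 1.560000)/2 = 1.475000
  f(c_3) = f(1.475000) = 0.783344
  f(a) × f(c) < 0, new interval: [1.390000, 1.475000]
Iteration 4:
  c_4 = (1.390000 + 1.475000)/2 = 1.432500
  f(c_4) = f(1.432500) = 0.345935
  f(a) × f(c) < 0, new interval: [1.390000, 1.432500]
Iteration 5:
  c_5 = (1.390000 + 1.432500)/2 = 1.411250
  f(c_5) = f(1.411250) = 0.144076
  f(a) × f(c) < 0, new interval: [1.390000, 1.411250]
Iteration 6:
  c_6 = (1.390000 + 1.411250)/2 = 1.400625
  f(c_6) = f(1.400625) = 0.047215
  f(a) × f(c) < 0, new interval: [1.390000, 1.400625]

After 6 iteration(s), the approximation is c_6 = 1.400625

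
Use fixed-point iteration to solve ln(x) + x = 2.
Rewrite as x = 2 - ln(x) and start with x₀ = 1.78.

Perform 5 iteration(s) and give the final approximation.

Equation: ln(x) + x = 2
Fixed-point form: x = 2 - ln(x)
x₀ = 1.78

x_1 = g(1.780000) = 1.423387
x_2 = g(1.423387) = 1.646961
x_3 = g(1.646961) = 1.501068
x_4 = g(1.501068) = 1.593823
x_5 = g(1.593823) = 1.533864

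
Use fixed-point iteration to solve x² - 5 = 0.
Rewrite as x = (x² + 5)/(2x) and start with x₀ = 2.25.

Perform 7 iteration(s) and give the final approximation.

Equation: x² - 5 = 0
Fixed-point form: x = (x² + 5)/(2x)
x₀ = 2.25

x_1 = g(2.250000) = 2.236111
x_2 = g(2.236111) = 2.236068
x_3 = g(2.236068) = 2.236068
x_4 = g(2.236068) = 2.236068
x_5 = g(2.236068) = 2.236068
x_6 = g(2.236068) = 2.236068
x_7 = g(2.236068) = 2.236068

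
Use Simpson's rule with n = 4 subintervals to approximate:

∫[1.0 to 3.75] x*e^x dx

f(x) = x*e^x
a = 1.0, b = 3.75, n = 4
h = (b - a)/n = 0.687500

Simpson's rule: (h/3)[f(x₀) + 4f(x₁) + 2f(x₂) + ... + f(xₙ)]

x_0 = 1.0000, f(x_0) = 2.718282, coefficient = 1
x_1 = 1.6875, f(x_1) = 9.122539, coefficient = 4
x_2 = 2.3750, f(x_2) = 25.533656, coefficient = 2
x_3 = 3.0625, f(x_3) = 65.479137, coefficient = 4
x_4 = 3.7500, f(x_4) = 159.454058, coefficient = 1

I ≈ (0.687500/3) × 511.646356 = 117.252290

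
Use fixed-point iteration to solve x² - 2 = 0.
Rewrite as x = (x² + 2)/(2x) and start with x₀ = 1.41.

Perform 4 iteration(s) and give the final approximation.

Equation: x² - 2 = 0
Fixed-point form: x = (x² + 2)/(2x)
x₀ = 1.41

x_1 = g(1.410000) = 1.414220
x_2 = g(1.414220) = 1.414214
x_3 = g(1.414214) = 1.414214
x_4 = g(1.414214) = 1.414214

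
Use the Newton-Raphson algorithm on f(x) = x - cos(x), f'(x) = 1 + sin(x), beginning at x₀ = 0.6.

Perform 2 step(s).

f(x) = x - cos(x)
f'(x) = 1 + sin(x)
x₀ = 0.6

Newton-Raphson formula: x_{n+1} = x_n - f(x_n)/f'(x_n)

Iteration 1:
  f(0.600000) = -0.225336
  f'(0.600000) = 1.564642
  x_1 = 0.600000 - (-0.225336)/1.564642 = 0.744017
Iteration 2:
  f(0.744017) = 0.008264
  f'(0.744017) = 1.677249
  x_2 = 0.744017 - 0.008264/1.677249 = 0.739090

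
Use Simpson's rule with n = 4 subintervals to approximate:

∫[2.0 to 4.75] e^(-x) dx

f(x) = e^(-x)
a = 2.0, b = 4.75, n = 4
h = (b - a)/n = 0.687500

Simpson's rule: (h/3)[f(x₀) + 4f(x₁) + 2f(x₂) + ... + f(xₙ)]

x_0 = 2.0000, f(x_0) = 0.135335, coefficient = 1
x_1 = 2.6875, f(x_1) = 0.068051, coefficient = 4
x_2 = 3.3750, f(x_2) = 0.034218, coefficient = 2
x_3 = 4.0625, f(x_3) = 0.017206, coefficient = 4
x_4 = 4.7500, f(x_4) = 0.008652, coefficient = 1

I ≈ (0.687500/3) × 0.553450 = 0.126832
Exact value: 0.126684
Error: 0.000149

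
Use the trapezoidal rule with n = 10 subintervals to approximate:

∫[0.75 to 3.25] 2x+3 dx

f(x) = 2x+3
a = 0.75, b = 3.25, n = 10
h = (b - a)/n = 0.250000

Trapezoidal rule: (h/2)[f(x₀) + 2f(x₁) + 2f(x₂) + ... + f(xₙ)]

x_0 = 0.7500, f(x_0) = 4.500000, coefficient = 1
x_1 = 1.0000, f(x_1) = 5.000000, coefficient = 2
x_2 = 1.2500, f(x_2) = 5.500000, coefficient = 2
x_3 = 1.5000, f(x_3) = 6.000000, coefficient = 2
x_4 = 1.7500, f(x_4) = 6.500000, coefficient = 2
x_5 = 2.0000, f(x_5) = 7.000000, coefficient = 2
x_6 = 2.2500, f(x_6) = 7.500000, coefficient = 2
x_7 = 2.5000, f(x_7) = 8.000000, coefficient = 2
x_8 = 2.7500, f(x_8) = 8.500000, coefficient = 2
x_9 = 3.0000, f(x_9) = 9.000000, coefficient = 2
x_10 = 3.2500, f(x_10) = 9.500000, coefficient = 1

I ≈ (0.250000/2) × 140.000000 = 17.500000
Exact value: 17.500000
Error: 0.000000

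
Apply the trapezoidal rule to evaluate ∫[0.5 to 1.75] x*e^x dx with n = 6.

f(x) = x*e^x
a = 0.5, b = 1.75, n = 6
h = (b - a)/n = 0.208333

Trapezoidal rule: (h/2)[f(x₀) + 2f(x₁) + 2f(x₂) + ... + f(xₙ)]

x_0 = 0.5000, f(x_0) = 0.824361, coefficient = 1
x_1 = 0.7083, f(x_1) = 1.438345, coefficient = 2
x_2 = 0.9167, f(x_2) = 2.292528, coefficient = 2
x_3 = 1.1250, f(x_3) = 3.465244, coefficient = 2
x_4 = 1.3333, f(x_4) = 5.058224, coefficient = 2
x_5 = 1.5417, f(x_5) = 7.203239, coefficient = 2
x_6 = 1.7500, f(x_6) = 10.070555, coefficient = 1

I ≈ (0.208333/2) × 49.810074 = 5.188549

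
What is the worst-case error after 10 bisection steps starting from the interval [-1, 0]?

Bisection error bound: |error| ≤ (b-a)/2^n
|error| ≤ (0 - (-1))/2^10 = 1/2^10
|error| ≤ 0.0009765625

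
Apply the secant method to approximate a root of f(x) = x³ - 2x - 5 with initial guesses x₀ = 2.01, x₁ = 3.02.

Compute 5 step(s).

f(x) = x³ - 2x - 5
x₀ = 2.01, x₁ = 3.02

Secant formula: x_{n+1} = x_n - f(x_n)(x_n - x_{n-1})/(f(x_n) - f(x_{n-1}))

Iteration 1:
  f(2.010000) = -0.899399
  f(3.020000) = 16.503608
  x_2 = 3.020000 - 16.503608×(3.020000 - 2.010000)/(16.503608 - (-0.899399))
       = 2.062197
Iteration 2:
  f(3.020000) = 16.503608
  f(2.062197) = -0.354574
  x_3 = 2.062197 - (-0.354574)×(2.062197 - 3.020000)/(-0.354574 - 16.503608)
       = 2.082343
Iteration 3:
  f(2.062197) = -0.354574
  f(2.082343) = -0.135333
  x_4 = 2.082343 - (-0.135333)×(2.082343 - 2.062197)/(-0.135333 - (-0.354574))
       = 2.094778
Iteration 4:
  f(2.082343) = -0.135333
  f(2.094778) = 0.002528
  x_5 = 2.094778 - 0.002528×(2.094778 - 2.082343)/(0.002528 - (-0.135333))
       = 2.094550
Iteration 5:
  f(2.094778) = 0.002528
  f(2.094550) = -0.000017
  x_6 = 2.094550 - (-0.000017)×(2.094550 - 2.094778)/(-0.000017 - 0.002528)
       = 2.094551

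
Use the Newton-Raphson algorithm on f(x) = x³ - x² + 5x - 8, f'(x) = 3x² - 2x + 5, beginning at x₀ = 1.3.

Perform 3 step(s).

f(x) = x³ - x² + 5x - 8
f'(x) = 3x² - 2x + 5
x₀ = 1.3

Newton-Raphson formula: x_{n+1} = x_n - f(x_n)/f'(x_n)

Iteration 1:
  f(1.300000) = -0.993000
  f'(1.300000) = 7.470000
  x_1 = 1.300000 - (-0.993000)/7.470000 = 1.432932
Iteration 2:
  f(1.432932) = 0.053594
  f'(1.432932) = 8.294017
  x_2 = 1.432932 - 0.053594/8.294017 = 1.426470
Iteration 3:
  f(1.426470) = 0.000137
  f'(1.426470) = 8.251509
  x_3 = 1.426470 - 0.000137/8.251509 = 1.426453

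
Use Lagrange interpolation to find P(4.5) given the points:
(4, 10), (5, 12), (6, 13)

Lagrange interpolation formula:
P(x) = Σ yᵢ × Lᵢ(x)
where Lᵢ(x) = Π_{j≠i} (x - xⱼ)/(xᵢ - xⱼ)

L_0(4.5) = (4.5 - 5)/(4 - 5) × (4.5 - 6)/(4 - 6) = 0.375000
L_1(4.5) = (4.5 - 4)/(5 - 4) × (4.5 - 6)/(5 - 6) = 0.750000
L_2(4.5) = (4.5 - 4)/(6 - 4) × (4.5 - 5)/(6 - 5) = -0.125000

P(4.5) = 10×L_0(4.5) + 12×L_1(4.5) + 13×L_2(4.5)
P(4.5) = 11.125000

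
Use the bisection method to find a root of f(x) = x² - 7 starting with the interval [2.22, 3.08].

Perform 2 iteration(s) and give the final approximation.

f(x) = x² - 7
Initial interval: [2.22, 3.08]

Iteration 1:
  c_1 = (2.220000 + 3.080000)/2 = 2.650000
  f(c_1) = f(2.650000) = 0.022500
  f(a) × f(c) < 0, new interval: [2.220000, 2.650000]
Iteration 2:
  c_2 = (2.220000 + 2.650000)/2 = 2.435000
  f(c_2) = f(2.435000) = -1.070775
  f(a) × f(c) ≥ 0, new interval: [2.435000, 2.650000]

After 2 iteration(s), the approximation is c_2 = 2.435000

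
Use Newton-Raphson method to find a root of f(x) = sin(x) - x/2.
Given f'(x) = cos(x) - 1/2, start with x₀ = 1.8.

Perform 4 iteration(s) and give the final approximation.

f(x) = sin(x) - x/2
f'(x) = cos(x) - 1/2
x₀ = 1.8

Newton-Raphson formula: x_{n+1} = x_n - f(x_n)/f'(x_n)

Iteration 1:
  f(1.800000) = 0.073848
  f'(1.800000) = -0.727202
  x_1 = 1.800000 - 0.073848/(-0.727202) = 1.901550
Iteration 2:
  f(1.901550) = -0.004977
  f'(1.901550) = -0.824756
  x_2 = 1.901550 - (-0.004977)/(-0.824756) = 1.895515
Iteration 3:
  f(1.895515) = -0.000017
  f'(1.895515) = -0.819042
  x_3 = 1.895515 - (-0.000017)/(-0.819042) = 1.895494
Iteration 4:
  f(1.895494) = 0.000000
  f'(1.895494) = -0.819023
  x_4 = 1.895494 - 0.000000/(-0.819023) = 1.895494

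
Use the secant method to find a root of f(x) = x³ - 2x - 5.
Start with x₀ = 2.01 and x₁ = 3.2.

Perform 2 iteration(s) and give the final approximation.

f(x) = x³ - 2x - 5
x₀ = 2.01, x₁ = 3.2

Secant formula: x_{n+1} = x_n - f(x_n)(x_n - x_{n-1})/(f(x_n) - f(x_{n-1}))

Iteration 1:
  f(2.010000) = -0.899399
  f(3.200000) = 21.368000
  x_2 = 3.200000 - 21.368000×(3.200000 - 2.010000)/(21.368000 - (-0.899399))
       = 2.058065
Iteration 2:
  f(3.200000) = 21.368000
  f(2.058065) = -0.398924
  x_3 = 2.058065 - (-0.398924)×(2.058065 - 3.200000)/(-0.398924 - 21.368000)
       = 2.078993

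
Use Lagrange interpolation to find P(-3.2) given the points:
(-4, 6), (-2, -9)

Lagrange interpolation formula:
P(x) = Σ yᵢ × Lᵢ(x)
where Lᵢ(x) = Π_{j≠i} (x - xⱼ)/(xᵢ - xⱼ)

L_0(-3.2) = (-3.2 - (-2))/(-4 - (-2)) = 0.600000
L_1(-3.2) = (-3.2 - (-4))/(-2 - (-4)) = 0.400000

P(-3.2) = 6×L_0(-3.2) + (-9)×L_1(-3.2)
P(-3.2) = 0.000000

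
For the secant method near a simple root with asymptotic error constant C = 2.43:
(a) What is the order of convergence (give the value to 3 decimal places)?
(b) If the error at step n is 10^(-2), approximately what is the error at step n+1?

(a) Secant method has superlinear convergence with order φ = (1+√5)/2 ≈ 1.618.
    This means |e_{n+1}| ≈ C|e_n|^1.618.

(b) With |e_n| = 10^(-2) and C = 2.43:
    |e_{n+1}| ≈ 2.43 × (10^(-2))^1.618 = 2.43 × 10^(-3.24)

(a) ≈ 1.618 (golden ratio); (b) |e_{n+1}| ≈ 1.411e-03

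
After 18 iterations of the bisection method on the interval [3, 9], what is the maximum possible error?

Bisection error bound: |error| ≤ (b-a)/2^n
|error| ≤ (9 - 3)/2^18 = 6/2^18
|error| ≤ 0.0000228882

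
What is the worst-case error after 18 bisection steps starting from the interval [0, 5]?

Bisection error bound: |error| ≤ (b-a)/2^n
|error| ≤ (5 - 0)/2^18 = 5/2^18
|error| ≤ 0.0000190735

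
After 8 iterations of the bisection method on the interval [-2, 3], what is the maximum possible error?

Bisection error bound: |error| ≤ (b-a)/2^n
|error| ≤ (3 - (-2))/2^8 = 5/2^8
|error| ≤ 0.0195312500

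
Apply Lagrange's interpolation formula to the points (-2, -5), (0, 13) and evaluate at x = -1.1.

Lagrange interpolation formula:
P(x) = Σ yᵢ × Lᵢ(x)
where Lᵢ(x) = Π_{j≠i} (x - xⱼ)/(xᵢ - xⱼ)

L_0(-1.1) = (-1.1 - 0)/(-2 - 0) = 0.550000
L_1(-1.1) = (-1.1 - (-2))/(0 - (-2)) = 0.450000

P(-1.1) = (-5)×L_0(-1.1) + 13×L_1(-1.1)
P(-1.1) = 3.100000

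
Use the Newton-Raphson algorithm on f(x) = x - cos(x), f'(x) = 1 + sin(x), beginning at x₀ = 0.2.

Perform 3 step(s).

f(x) = x - cos(x)
f'(x) = 1 + sin(x)
x₀ = 0.2

Newton-Raphson formula: x_{n+1} = x_n - f(x_n)/f'(x_n)

Iteration 1:
  f(0.200000) = -0.780067
  f'(0.200000) = 1.198669
  x_1 = 0.200000 - (-0.780067)/1.198669 = 0.850777
Iteration 2:
  f(0.850777) = 0.191378
  f'(0.850777) = 1.751793
  x_2 = 0.850777 - 0.191378/1.751793 = 0.741530
Iteration 3:
  f(0.741530) = 0.004094
  f'(0.741530) = 1.675417
  x_3 = 0.741530 - 0.004094/1.675417 = 0.739086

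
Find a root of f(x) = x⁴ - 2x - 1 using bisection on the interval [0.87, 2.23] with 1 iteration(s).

f(x) = x⁴ - 2x - 1
Initial interval: [0.87, 2.23]

Iteration 1:
  c_1 = (0.870000 + 2.230000)/2 = 1.550000
  f(c_1) = f(1.550000) = 1.672006
  f(a) × f(c) < 0, new interval: [0.870000, 1.550000]

After 1 iteration(s), the approximation is c_1 = 1.550000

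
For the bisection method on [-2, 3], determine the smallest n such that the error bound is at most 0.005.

We need (b-a)/2^n ≤ 0.005
(3 - (-2))/2^n ≤ 0.005
5/2^n ≤ 0.005
2^n ≥ 1000
n ≥ log₂(1000) = 9.97
n ≥ 10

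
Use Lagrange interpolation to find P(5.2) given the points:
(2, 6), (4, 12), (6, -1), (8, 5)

Lagrange interpolation formula:
P(x) = Σ yᵢ × Lᵢ(x)
where Lᵢ(x) = Π_{j≠i} (x - xⱼ)/(xᵢ - xⱼ)

L_0(5.2) = (5.2 - 4)/(2 - 4) × (5.2 - 6)/(2 - 6) × (5.2 - 8)/(2 - 8) = -0.056000
L_1(5.2) = (5.2 - 2)/(4 - 2) × (5.2 - 6)/(4 - 6) × (5.2 - 8)/(4 - 8) = 0.448000
L_2(5.2) = (5.2 - 2)/(6 - 2) × (5.2 - 4)/(6 - 4) × (5.2 - 8)/(6 - 8) = 0.672000
L_3(5.2) = (5.2 - 2)/(8 - 2) × (5.2 - 4)/(8 - 4) × (5.2 - 6)/(8 - 6) = -0.064000

P(5.2) = 6×L_0(5.2) + 12×L_1(5.2) + (-1)×L_2(5.2) + 5×L_3(5.2)
P(5.2) = 4.048000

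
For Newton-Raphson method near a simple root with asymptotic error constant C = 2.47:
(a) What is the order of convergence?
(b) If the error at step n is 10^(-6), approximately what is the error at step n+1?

(a) Newton-Raphson has quadratic (order 2) convergence near simple roots.
    This means |e_{n+1}| ≈ C|e_n|².

(b) With |e_n| = 10^(-6) and C = 2.47:
    |e_{n+1}| ≈ 2.47 × (10^(-6))² = 2.47 × 10^(-12)

(a) 2 (quadratic); (b) |e_{n+1}| ≈ 2.470e-12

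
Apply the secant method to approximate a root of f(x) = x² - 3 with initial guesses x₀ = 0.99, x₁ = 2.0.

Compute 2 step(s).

f(x) = x² - 3
x₀ = 0.99, x₁ = 2.0

Secant formula: x_{n+1} = x_n - f(x_n)(x_n - x_{n-1})/(f(x_n) - f(x_{n-1}))

Iteration 1:
  f(0.990000) = -2.019900
  f(2.000000) = 1.000000
  x_2 = 2.000000 - 1.000000×(2.000000 - 0.990000)/(1.000000 - (-2.019900))
       = 1.665552
Iteration 2:
  f(2.000000) = 1.000000
  f(1.665552) = -0.225937
  x_3 = 1.665552 - (-0.225937)×(1.665552 - 2.000000)/(-0.225937 - 1.000000)
       = 1.727190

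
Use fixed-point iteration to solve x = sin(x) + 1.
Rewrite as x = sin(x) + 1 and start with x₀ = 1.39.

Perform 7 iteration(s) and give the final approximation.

Equation: x = sin(x) + 1
Fixed-point form: x = sin(x) + 1
x₀ = 1.39

x_1 = g(1.390000) = 1.983701
x_2 = g(1.983701) = 1.915959
x_3 = g(1.915959) = 1.941020
x_4 = g(1.941020) = 1.932246
x_5 = g(1.932246) = 1.935385
x_6 = g(1.935385) = 1.934270
x_7 = g(1.934270) = 1.934667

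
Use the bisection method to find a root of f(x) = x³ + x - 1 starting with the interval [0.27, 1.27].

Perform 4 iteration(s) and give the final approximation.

f(x) = x³ + x - 1
Initial interval: [0.27, 1.27]

Iteration 1:
  c_1 = (0.270000 + 1.270000)/2 = 0.770000
  f(c_1) = f(0.770000) = 0.226533
  f(a) × f(c) < 0, new interval: [0.270000, 0.770000]
Iteration 2:
  c_2 = (0.270000 + 0.770000)/2 = 0.520000
  f(c_2) = f(0.520000) = -0.339392
  f(a) × f(c) ≥ 0, new interval: [0.520000, 0.770000]
Iteration 3:
  c_3 = (0.520000 + 0.770000)/2 = 0.645000
  f(c_3) = f(0.645000) = -0.086664
  f(a) × f(c) ≥ 0, new interval: [0.645000, 0.770000]
Iteration 4:
  c_4 = (0.645000 + 0.770000)/2 = 0.707500
  f(c_4) = f(0.707500) = 0.061644
  f(a) × f(c) < 0, new interval: [0.645000, 0.707500]

After 4 iteration(s), the approximation is c_4 = 0.707500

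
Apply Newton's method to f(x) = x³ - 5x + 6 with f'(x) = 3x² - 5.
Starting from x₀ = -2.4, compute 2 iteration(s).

f(x) = x³ - 5x + 6
f'(x) = 3x² - 5
x₀ = -2.4

Newton-Raphson formula: x_{n+1} = x_n - f(x_n)/f'(x_n)

Iteration 1:
  f(-2.400000) = 4.176000
  f'(-2.400000) = 12.280000
  x_1 = -2.400000 - 4.176000/12.280000 = -2.740065
Iteration 2:
  f(-2.740065) = -0.871966
  f'(-2.740065) = 17.523871
  x_2 = -2.740065 - (-0.871966)/17.523871 = -2.690306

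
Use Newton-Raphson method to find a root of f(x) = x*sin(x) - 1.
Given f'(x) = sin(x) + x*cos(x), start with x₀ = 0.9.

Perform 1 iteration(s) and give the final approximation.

f(x) = x*sin(x) - 1
f'(x) = sin(x) + x*cos(x)
x₀ = 0.9

Newton-Raphson formula: x_{n+1} = x_n - f(x_n)/f'(x_n)

Iteration 1:
  f(0.900000) = -0.295006
  f'(0.900000) = 1.342776
  x_1 = 0.900000 - (-0.295006)/1.342776 = 1.119698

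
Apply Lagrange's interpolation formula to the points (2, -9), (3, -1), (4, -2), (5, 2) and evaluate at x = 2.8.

Lagrange interpolation formula:
P(x) = Σ yᵢ × Lᵢ(x)
where Lᵢ(x) = Π_{j≠i} (x - xⱼ)/(xᵢ - xⱼ)

L_0(2.8) = (2.8 - 3)/(2 - 3) × (2.8 - 4)/(2 - 4) × (2.8 - 5)/(2 - 5) = 0.088000
L_1(2.8) = (2.8 - 2)/(3 - 2) × (2.8 - 4)/(3 - 4) × (2.8 - 5)/(3 - 5) = 1.056000
L_2(2.8) = (2.8 - 2)/(4 - 2) × (2.8 - 3)/(4 - 3) × (2.8 - 5)/(4 - 5) = -0.176000
L_3(2.8) = (2.8 - 2)/(5 - 2) × (2.8 - 3)/(5 - 3) × (2.8 - 4)/(5 - 4) = 0.032000

P(2.8) = (-9)×L_0(2.8) + (-1)×L_1(2.8) + (-2)×L_2(2.8) + 2×L_3(2.8)
P(2.8) = -1.432000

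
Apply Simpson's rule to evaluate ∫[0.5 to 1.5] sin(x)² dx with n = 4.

f(x) = sin(x)²
a = 0.5, b = 1.5, n = 4
h = (b - a)/n = 0.250000

Simpson's rule: (h/3)[f(x₀) + 4f(x₁) + 2f(x₂) + ... + f(xₙ)]

x_0 = 0.5000, f(x_0) = 0.229849, coefficient = 1
x_1 = 0.7500, f(x_1) = 0.464631, coefficient = 4
x_2 = 1.0000, f(x_2) = 0.708073, coefficient = 2
x_3 = 1.2500, f(x_3) = 0.900572, coefficient = 4
x_4 = 1.5000, f(x_4) = 0.994996, coefficient = 1

I ≈ (0.250000/3) × 8.101805 = 0.675150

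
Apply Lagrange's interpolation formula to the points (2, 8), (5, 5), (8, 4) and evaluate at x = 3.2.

Lagrange interpolation formula:
P(x) = Σ yᵢ × Lᵢ(x)
where Lᵢ(x) = Π_{j≠i} (x - xⱼ)/(xᵢ - xⱼ)

L_0(3.2) = (3.2 - 5)/(2 - 5) × (3.2 - 8)/(2 - 8) = 0.480000
L_1(3.2) = (3.2 - 2)/(5 - 2) × (3.2 - 8)/(5 - 8) = 0.640000
L_2(3.2) = (3.2 - 2)/(8 - 2) × (3.2 - 5)/(8 - 5) = -0.120000

P(3.2) = 8×L_0(3.2) + 5×L_1(3.2) + 4×L_2(3.2)
P(3.2) = 6.560000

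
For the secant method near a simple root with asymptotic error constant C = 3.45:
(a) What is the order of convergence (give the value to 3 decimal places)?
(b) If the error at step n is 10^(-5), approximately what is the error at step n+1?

(a) Secant method has superlinear convergence with order φ = (1+√5)/2 ≈ 1.618.
    This means |e_{n+1}| ≈ C|e_n|^1.618.

(b) With |e_n| = 10^(-5) and C = 3.45:
    |e_{n+1}| ≈ 3.45 × (10^(-5))^1.618 = 3.45 × 10^(-8.09)

(a) ≈ 1.618 (golden ratio); (b) |e_{n+1}| ≈ 2.803e-08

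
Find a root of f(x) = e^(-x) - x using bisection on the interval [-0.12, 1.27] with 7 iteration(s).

f(x) = e^(-x) - x
Initial interval: [-0.12, 1.27]

Iteration 1:
  c_1 = (-0.120000 + 1.270000)/2 = 0.575000
  f(c_1) = f(0.575000) = -0.012295
  f(a) × f(c) < 0, new interval: [-0.120000, 0.575000]
Iteration 2:
  c_2 = (-0.120000 + 0.575000)/2 = 0.227500
  f(c_2) = f(0.227500) = 0.569022
  f(a) × f(c) ≥ 0, new interval: [0.227500, 0.575000]
Iteration 3:
  c_3 = (0.227500 + 0.575000)/2 = 0.401250
  f(c_3) = f(0.401250) = 0.268233
  f(a) × f(c) ≥ 0, new interval: [0.401250, 0.575000]
Iteration 4:
  c_4 = (0.401250 + 0.575000)/2 = 0.488125
  f(c_4) = f(0.488125) = 0.125651
  f(a) × f(c) ≥ 0, new interval: [0.488125, 0.575000]
Iteration 5:
  c_5 = (0.488125 + 0.575000)/2 = 0.531562
  f(c_5) = f(0.531562) = 0.056123
  f(a) × f(c) ≥ 0, new interval: [0.531562, 0.575000]
Iteration 6:
  c_6 = (0.531562 + 0.575000)/2 = 0.553281
  f(c_6) = f(0.553281) = 0.021779
  f(a) × f(c) ≥ 0, new interval: [0.553281, 0.575000]
Iteration 7:
  c_7 = (0.553281 + 0.575000)/2 = 0.564141
  f(c_7) = f(0.564141) = 0.004708
  f(a) × f(c) ≥ 0, new interval: [0.564141, 0.575000]

After 7 iteration(s), the approximation is c_7 = 0.564141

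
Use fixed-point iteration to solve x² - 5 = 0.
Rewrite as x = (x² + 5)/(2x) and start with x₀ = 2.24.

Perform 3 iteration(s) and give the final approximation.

Equation: x² - 5 = 0
Fixed-point form: x = (x² + 5)/(2x)
x₀ = 2.24

x_1 = g(2.240000) = 2.236071
x_2 = g(2.236071) = 2.236068
x_3 = g(2.236068) = 2.236068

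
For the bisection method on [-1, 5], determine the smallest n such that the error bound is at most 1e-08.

We need (b-a)/2^n ≤ 1e-08
(5 - (-1))/2^n ≤ 1e-08
6/2^n ≤ 1e-08
2^n ≥ 600000000
n ≥ log₂(600000000) = 29.16
n ≥ 30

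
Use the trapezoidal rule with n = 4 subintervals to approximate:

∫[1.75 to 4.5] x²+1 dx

f(x) = x²+1
a = 1.75, b = 4.5, n = 4
h = (b - a)/n = 0.687500

Trapezoidal rule: (h/2)[f(x₀) + 2f(x₁) + 2f(x₂) + ... + f(xₙ)]

x_0 = 1.7500, f(x_0) = 4.062500, coefficient = 1
x_1 = 2.4375, f(x_1) = 6.941406, coefficient = 2
x_2 = 3.1250, f(x_2) = 10.765625, coefficient = 2
x_3 = 3.8125, f(x_3) = 15.535156, coefficient = 2
x_4 = 4.5000, f(x_4) = 21.250000, coefficient = 1

I ≈ (0.687500/2) × 91.796875 = 31.555176
Exact value: 31.338542
Error: 0.216634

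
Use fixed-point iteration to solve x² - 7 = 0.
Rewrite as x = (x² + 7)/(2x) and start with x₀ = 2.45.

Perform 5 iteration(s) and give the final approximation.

Equation: x² - 7 = 0
Fixed-point form: x = (x² + 7)/(2x)
x₀ = 2.45

x_1 = g(2.450000) = 2.653571
x_2 = g(2.653571) = 2.645763
x_3 = g(2.645763) = 2.645751
x_4 = g(2.645751) = 2.645751
x_5 = g(2.645751) = 2.645751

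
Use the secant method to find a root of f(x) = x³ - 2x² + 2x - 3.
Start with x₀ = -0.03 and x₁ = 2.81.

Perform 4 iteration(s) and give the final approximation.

f(x) = x³ - 2x² + 2x - 3
x₀ = -0.03, x₁ = 2.81

Secant formula: x_{n+1} = x_n - f(x_n)(x_n - x_{n-1})/(f(x_n) - f(x_{n-1}))

Iteration 1:
  f(-0.030000) = -3.061827
  f(2.810000) = 9.015841
  x_2 = 2.810000 - 9.015841×(2.810000 - (-0.030000))/(9.015841 - (-3.061827))
       = 0.689972
Iteration 2:
  f(2.810000) = 9.015841
  f(0.689972) = -2.243709
  x_3 = 0.689972 - (-2.243709)×(0.689972 - 2.810000)/(-2.243709 - 9.015841)
       = 1.112434
Iteration 3:
  f(0.689972) = -2.243709
  f(1.112434) = -1.873503
  x_4 = 1.112434 - (-1.873503)×(1.112434 - 0.689972)/(-1.873503 - (-2.243709))
       = 3.250387
Iteration 4:
  f(1.112434) = -1.873503
  f(3.250387) = 16.711124
  x_5 = 3.250387 - 16.711124×(3.250387 - 1.112434)/(16.711124 - (-1.873503))
       = 1.327959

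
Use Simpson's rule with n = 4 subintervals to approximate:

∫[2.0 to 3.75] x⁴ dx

f(x) = x⁴
a = 2.0, b = 3.75, n = 4
h = (b - a)/n = 0.437500

Simpson's rule: (h/3)[f(x₀) + 4f(x₁) + 2f(x₂) + ... + f(xₙ)]

x_0 = 2.0000, f(x_0) = 16.000000, coefficient = 1
x_1 = 2.4375, f(x_1) = 35.300308, coefficient = 4
x_2 = 2.8750, f(x_2) = 68.320557, coefficient = 2
x_3 = 3.3125, f(x_3) = 120.399185, coefficient = 4
x_4 = 3.7500, f(x_4) = 197.753906, coefficient = 1

I ≈ (0.437500/3) × 973.192993 = 141.923978
Exact value: 141.915430
Error: 0.008548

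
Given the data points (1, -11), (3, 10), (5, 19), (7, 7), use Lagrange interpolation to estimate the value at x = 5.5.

Lagrange interpolation formula:
P(x) = Σ yᵢ × Lᵢ(x)
where Lᵢ(x) = Π_{j≠i} (x - xⱼ)/(xᵢ - xⱼ)

L_0(5.5) = (5.5 - 3)/(1 - 3) × (5.5 - 5)/(1 - 5) × (5.5 - 7)/(1 - 7) = 0.039062
L_1(5.5) = (5.5 - 1)/(3 - 1) × (5.5 - 5)/(3 - 5) × (5.5 - 7)/(3 - 7) = -0.210938
L_2(5.5) = (5.5 - 1)/(5 - 1) × (5.5 - 3)/(5 - 3) × (5.5 - 7)/(5 - 7) = 1.054688
L_3(5.5) = (5.5 - 1)/(7 - 1) × (5.5 - 3)/(7 - 3) × (5.5 - 5)/(7 - 5) = 0.117188

P(5.5) = (-11)×L_0(5.5) + 10×L_1(5.5) + 19×L_2(5.5) + 7×L_3(5.5)
P(5.5) = 18.320312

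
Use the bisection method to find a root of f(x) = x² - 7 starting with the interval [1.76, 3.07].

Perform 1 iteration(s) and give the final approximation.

f(x) = x² - 7
Initial interval: [1.76, 3.07]

Iteration 1:
  c_1 = (1.760000 + 3.070000)/2 = 2.415000
  f(c_1) = f(2.415000) = -1.167775
  f(a) × f(c) ≥ 0, new interval: [2.415000, 3.070000]

After 1 iteration(s), the approximation is c_1 = 2.415000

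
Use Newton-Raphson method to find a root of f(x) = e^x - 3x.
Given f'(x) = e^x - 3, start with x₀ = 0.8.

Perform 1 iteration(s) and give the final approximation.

f(x) = e^x - 3x
f'(x) = e^x - 3
x₀ = 0.8

Newton-Raphson formula: x_{n+1} = x_n - f(x_n)/f'(x_n)

Iteration 1:
  f(0.800000) = -0.174459
  f'(0.800000) = -0.774459
  x_1 = 0.800000 - (-0.174459)/(-0.774459) = 0.574734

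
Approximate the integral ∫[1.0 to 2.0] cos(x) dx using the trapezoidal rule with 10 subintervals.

f(x) = cos(x)
a = 1.0, b = 2.0, n = 10
h = (b - a)/n = 0.100000

Trapezoidal rule: (h/2)[f(x₀) + 2f(x₁) + 2f(x₂) + ... + f(xₙ)]

x_0 = 1.0000, f(x_0) = 0.540302, coefficient = 1
x_1 = 1.1000, f(x_1) = 0.453596, coefficient = 2
x_2 = 1.2000, f(x_2) = 0.362358, coefficient = 2
x_3 = 1.3000, f(x_3) = 0.267499, coefficient = 2
x_4 = 1.4000, f(x_4) = 0.169967, coefficient = 2
x_5 = 1.5000, f(x_5) = 0.070737, coefficient = 2
x_6 = 1.6000, f(x_6) = -0.029200, coefficient = 2
x_7 = 1.7000, f(x_7) = -0.128844, coefficient = 2
x_8 = 1.8000, f(x_8) = -0.227202, coefficient = 2
x_9 = 1.9000, f(x_9) = -0.323290, coefficient = 2
x_10 = 2.0000, f(x_10) = -0.416147, coefficient = 1

I ≈ (0.100000/2) × 1.355398 = 0.067770
Exact value: 0.067826
Error: 0.000057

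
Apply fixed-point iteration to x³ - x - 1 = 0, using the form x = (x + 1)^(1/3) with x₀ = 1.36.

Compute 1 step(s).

Equation: x³ - x - 1 = 0
Fixed-point form: x = (x + 1)^(1/3)
x₀ = 1.36

x_1 = g(1.360000) = 1.331386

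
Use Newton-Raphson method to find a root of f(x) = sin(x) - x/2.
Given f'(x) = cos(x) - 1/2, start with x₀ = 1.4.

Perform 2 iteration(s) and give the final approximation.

f(x) = sin(x) - x/2
f'(x) = cos(x) - 1/2
x₀ = 1.4

Newton-Raphson formula: x_{n+1} = x_n - f(x_n)/f'(x_n)

Iteration 1:
  f(1.400000) = 0.285450
  f'(1.400000) = -0.330033
  x_1 = 1.400000 - 0.285450/(-0.330033) = 2.264913
Iteration 2:
  f(2.264913) = -0.363838
  f'(2.264913) = -1.139707
  x_2 = 2.264913 - (-0.363838)/(-1.139707) = 1.945675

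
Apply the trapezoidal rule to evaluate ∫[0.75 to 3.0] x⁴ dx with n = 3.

f(x) = x⁴
a = 0.75, b = 3.0, n = 3
h = (b - a)/n = 0.750000

Trapezoidal rule: (h/2)[f(x₀) + 2f(x₁) + 2f(x₂) + ... + f(xₙ)]

x_0 = 0.7500, f(x_0) = 0.316406, coefficient = 1
x_1 = 1.5000, f(x_1) = 5.062500, coefficient = 2
x_2 = 2.2500, f(x_2) = 25.628906, coefficient = 2
x_3 = 3.0000, f(x_3) = 81.000000, coefficient = 1

I ≈ (0.750000/2) × 142.699219 = 53.512207
Exact value: 48.552539
Error: 4.959668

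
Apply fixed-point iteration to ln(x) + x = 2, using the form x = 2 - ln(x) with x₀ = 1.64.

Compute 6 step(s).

Equation: ln(x) + x = 2
Fixed-point form: x = 2 - ln(x)
x₀ = 1.64

x_1 = g(1.640000) = 1.505304
x_2 = g(1.505304) = 1.591005
x_3 = g(1.591005) = 1.535634
x_4 = g(1.535634) = 1.571057
x_5 = g(1.571057) = 1.548252
x_6 = g(1.548252) = 1.562874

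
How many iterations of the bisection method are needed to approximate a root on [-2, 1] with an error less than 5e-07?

We need (b-a)/2^n ≤ 5e-07
(1 - (-2))/2^n ≤ 5e-07
3/2^n ≤ 5e-07
2^n ≥ 6000000
n ≥ log₂(6000000) = 22.52
n ≥ 23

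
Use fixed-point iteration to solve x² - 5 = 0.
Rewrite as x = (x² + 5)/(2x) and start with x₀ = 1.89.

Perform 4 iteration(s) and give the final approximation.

Equation: x² - 5 = 0
Fixed-point form: x = (x² + 5)/(2x)
x₀ = 1.89

x_1 = g(1.890000) = 2.267751
x_2 = g(2.267751) = 2.236289
x_3 = g(2.236289) = 2.236068
x_4 = g(2.236068) = 2.236068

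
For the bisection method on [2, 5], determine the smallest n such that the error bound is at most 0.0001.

We need (b-a)/2^n ≤ 0.0001
(5 - 2)/2^n ≤ 0.0001
3/2^n ≤ 0.0001
2^n ≥ 30000
n ≥ log₂(30000) = 14.87
n ≥ 15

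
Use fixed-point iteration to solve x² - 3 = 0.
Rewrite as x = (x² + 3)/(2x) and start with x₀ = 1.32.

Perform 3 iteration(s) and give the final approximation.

Equation: x² - 3 = 0
Fixed-point form: x = (x² + 3)/(2x)
x₀ = 1.32

x_1 = g(1.320000) = 1.796364
x_2 = g(1.796364) = 1.733202
x_3 = g(1.733202) = 1.732051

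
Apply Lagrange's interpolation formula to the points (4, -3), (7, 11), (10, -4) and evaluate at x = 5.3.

Lagrange interpolation formula:
P(x) = Σ yᵢ × Lᵢ(x)
where Lᵢ(x) = Π_{j≠i} (x - xⱼ)/(xᵢ - xⱼ)

L_0(5.3) = (5.3 - 7)/(4 - 7) × (5.3 - 10)/(4 - 10) = 0.443889
L_1(5.3) = (5.3 - 4)/(7 - 4) × (5.3 - 10)/(7 - 10) = 0.678889
L_2(5.3) = (5.3 - 4)/(10 - 4) × (5.3 - 7)/(10 - 7) = -0.122778

P(5.3) = (-3)×L_0(5.3) + 11×L_1(5.3) + (-4)×L_2(5.3)
P(5.3) = 6.627222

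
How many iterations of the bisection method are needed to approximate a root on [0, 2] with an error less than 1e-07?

We need (b-a)/2^n ≤ 1e-07
(2 - 0)/2^n ≤ 1e-07
2/2^n ≤ 1e-07
2^n ≥ 20000000
n ≥ log₂(20000000) = 24.25
n ≥ 25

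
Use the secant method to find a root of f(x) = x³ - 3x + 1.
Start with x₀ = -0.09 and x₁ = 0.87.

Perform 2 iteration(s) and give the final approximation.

f(x) = x³ - 3x + 1
x₀ = -0.09, x₁ = 0.87

Secant formula: x_{n+1} = x_n - f(x_n)(x_n - x_{n-1})/(f(x_n) - f(x_{n-1}))

Iteration 1:
  f(-0.090000) = 1.269271
  f(0.870000) = -0.951497
  x_2 = 0.870000 - (-0.951497)×(0.870000 - (-0.090000))/(-0.951497 - 1.269271)
       = 0.458684
Iteration 2:
  f(0.870000) = -0.951497
  f(0.458684) = -0.279549
  x_3 = 0.458684 - (-0.279549)×(0.458684 - 0.870000)/(-0.279549 - (-0.951497))
       = 0.287565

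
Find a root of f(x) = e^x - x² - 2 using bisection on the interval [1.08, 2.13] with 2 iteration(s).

f(x) = e^x - x² - 2
Initial interval: [1.08, 2.13]

Iteration 1:
  c_1 = (1.080000 + 2.130000)/2 = 1.605000
  f(c_1) = f(1.605000) = 0.401835
  f(a) × f(c) < 0, new interval: [1.080000, 1.605000]
Iteration 2:
  c_2 = (1.080000 + 1.605000)/2 = 1.342500
  f(c_2) = f(1.342500) = 0.026297
  f(a) × f(c) < 0, new interval: [1.080000, 1.342500]

After 2 iteration(s), the approximation is c_2 = 1.342500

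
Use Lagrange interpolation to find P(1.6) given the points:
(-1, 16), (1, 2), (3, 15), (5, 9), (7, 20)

Lagrange interpolation formula:
P(x) = Σ yᵢ × Lᵢ(x)
where Lᵢ(x) = Π_{j≠i} (x - xⱼ)/(xᵢ - xⱼ)

L_0(1.6) = (1.6 - 1)/(-1 - 1) × (1.6 - 3)/(-1 - 3) × (1.6 - 5)/(-1 - 5) × (1.6 - 7)/(-1 - 7) = -0.040163
L_1(1.6) = (1.6 - (-1))/(1 - (-1)) × (1.6 - 3)/(1 - 3) × (1.6 - 5)/(1 - 5) × (1.6 - 7)/(1 - 7) = 0.696150
L_2(1.6) = (1.6 - (-1))/(3 - (-1)) × (1.6 - 1)/(3 - 1) × (1.6 - 5)/(3 - 5) × (1.6 - 7)/(3 - 7) = 0.447525
L_3(1.6) = (1.6 - (-1))/(5 - (-1)) × (1.6 - 1)/(5 - 1) × (1.6 - 3)/(5 - 3) × (1.6 - 7)/(5 - 7) = -0.122850
L_4(1.6) = (1.6 - (-1))/(7 - (-1)) × (1.6 - 1)/(7 - 1) × (1.6 - 3)/(7 - 3) × (1.6 - 5)/(7 - 5) = 0.019338

P(1.6) = 16×L_0(1.6) + 2×L_1(1.6) + 15×L_2(1.6) + 9×L_3(1.6) + 20×L_4(1.6)
P(1.6) = 6.743675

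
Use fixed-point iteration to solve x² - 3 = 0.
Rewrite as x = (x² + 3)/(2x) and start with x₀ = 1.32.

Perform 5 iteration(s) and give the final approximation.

Equation: x² - 3 = 0
Fixed-point form: x = (x² + 3)/(2x)
x₀ = 1.32

x_1 = g(1.320000) = 1.796364
x_2 = g(1.796364) = 1.733202
x_3 = g(1.733202) = 1.732051
x_4 = g(1.732051) = 1.732051
x_5 = g(1.732051) = 1.732051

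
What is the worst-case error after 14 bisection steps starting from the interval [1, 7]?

Bisection error bound: |error| ≤ (b-a)/2^n
|error| ≤ (7 - 1)/2^14 = 6/2^14
|error| ≤ 0.0003662109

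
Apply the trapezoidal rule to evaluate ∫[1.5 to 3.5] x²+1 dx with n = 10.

f(x) = x²+1
a = 1.5, b = 3.5, n = 10
h = (b - a)/n = 0.200000

Trapezoidal rule: (h/2)[f(x₀) + 2f(x₁) + 2f(x₂) + ... + f(xₙ)]

x_0 = 1.5000, f(x_0) = 3.250000, coefficient = 1
x_1 = 1.7000, f(x_1) = 3.890000, coefficient = 2
x_2 = 1.9000, f(x_2) = 4.610000, coefficient = 2
x_3 = 2.1000, f(x_3) = 5.410000, coefficient = 2
x_4 = 2.3000, f(x_4) = 6.290000, coefficient = 2
x_5 = 2.5000, f(x_5) = 7.250000, coefficient = 2
x_6 = 2.7000, f(x_6) = 8.290000, coefficient = 2
x_7 = 2.9000, f(x_7) = 9.410000, coefficient = 2
x_8 = 3.1000, f(x_8) = 10.610000, coefficient = 2
x_9 = 3.3000, f(x_9) = 11.890000, coefficient = 2
x_10 = 3.5000, f(x_10) = 13.250000, coefficient = 1

I ≈ (0.200000/2) × 151.800000 = 15.180000
Exact value: 15.166667
Error: 0.013333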